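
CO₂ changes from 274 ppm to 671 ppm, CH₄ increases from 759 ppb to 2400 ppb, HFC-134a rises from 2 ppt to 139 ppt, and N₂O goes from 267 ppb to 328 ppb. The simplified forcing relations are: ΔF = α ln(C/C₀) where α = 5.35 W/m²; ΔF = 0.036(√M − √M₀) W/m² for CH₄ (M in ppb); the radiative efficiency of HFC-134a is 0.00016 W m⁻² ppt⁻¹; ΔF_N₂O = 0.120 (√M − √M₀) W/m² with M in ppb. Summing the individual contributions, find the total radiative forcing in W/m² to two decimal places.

ΔF = 5.80 W/m²

CO₂: 5.35 × ln(671/274) = 5.35 × ln(2.44891) = 5.35 × 0.89564 = 4.7917 W/m².
CH₄: 0.036 × (√2400 − √759) = 0.036 × (48.9898 − 27.5500) = 0.036 × 21.4398 = 0.7718 W/m².
HFC-134a: ΔF = 0.00016 × (139 − 2) = 0.00016 × 137 = 0.0219 W/m².
N₂O: 0.120 × (√328 − √267) = 0.120 × (18.1108 − 16.3401) = 0.120 × 1.7707 = 0.2125 W/m².
Total ΔF = 4.7917 + 0.7718 + 0.0219 + 0.2125 = 5.7979 W/m².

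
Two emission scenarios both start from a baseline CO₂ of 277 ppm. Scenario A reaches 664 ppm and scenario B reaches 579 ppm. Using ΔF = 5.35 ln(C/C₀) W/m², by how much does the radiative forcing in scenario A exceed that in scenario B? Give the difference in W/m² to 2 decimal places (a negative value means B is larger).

ΔF_A = 5.35 ln(664/277) = 5.35 × 0.87426 = 4.6773 W/m².
ΔF_B = 5.35 ln(579/277) = 5.35 × 0.73728 = 3.9444 W/m².
Difference: 4.6773 − 3.9444 = 0.7329 W/m².

ΔF_A − ΔF_B = 0.73 W/m²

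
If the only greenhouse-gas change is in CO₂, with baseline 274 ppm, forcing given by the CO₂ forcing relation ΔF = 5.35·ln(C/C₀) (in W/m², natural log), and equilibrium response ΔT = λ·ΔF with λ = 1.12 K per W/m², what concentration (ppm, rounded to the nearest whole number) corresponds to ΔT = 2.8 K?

Required forcing: ΔF = ΔT/λ = 2.8/1.12 = 2.5000 W/m².
Then ln(C/274) = ΔF/5.35 = 2.5000/5.35 = 0.46729.
So C = 274 × e^0.46729 = 274 × 1.59566 = 437.21 ppm.

C ≈ 437 ppm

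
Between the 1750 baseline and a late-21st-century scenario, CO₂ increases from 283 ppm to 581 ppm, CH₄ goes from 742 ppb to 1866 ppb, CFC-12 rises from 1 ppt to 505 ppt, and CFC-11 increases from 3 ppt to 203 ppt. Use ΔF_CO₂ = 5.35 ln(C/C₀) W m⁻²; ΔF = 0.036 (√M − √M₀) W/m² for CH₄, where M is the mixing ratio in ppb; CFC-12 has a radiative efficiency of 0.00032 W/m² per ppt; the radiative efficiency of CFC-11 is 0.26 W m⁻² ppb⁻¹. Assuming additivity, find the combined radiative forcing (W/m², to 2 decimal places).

ΔF = 4.64 W/m²

CO₂: 5.35 × ln(581/283) = 5.35 × ln(2.05300) = 5.35 × 0.71930 = 3.8483 W/m².
CH₄: 0.036 × (√1866 − √742) = 0.036 × (43.1972 − 27.2397) = 0.036 × 15.9575 = 0.5745 W/m².
CFC-12: ΔF = 0.00032 × (505 − 1) = 0.00032 × 504 = 0.1613 W/m².
CFC-11: Δ = 203 − 3 = 200 ppt = 0.200 ppb; ΔF = 0.26 × 0.200 = 0.0520 W/m².
Total ΔF = 3.8483 + 0.5745 + 0.1613 + 0.0520 = 4.6361 W/m².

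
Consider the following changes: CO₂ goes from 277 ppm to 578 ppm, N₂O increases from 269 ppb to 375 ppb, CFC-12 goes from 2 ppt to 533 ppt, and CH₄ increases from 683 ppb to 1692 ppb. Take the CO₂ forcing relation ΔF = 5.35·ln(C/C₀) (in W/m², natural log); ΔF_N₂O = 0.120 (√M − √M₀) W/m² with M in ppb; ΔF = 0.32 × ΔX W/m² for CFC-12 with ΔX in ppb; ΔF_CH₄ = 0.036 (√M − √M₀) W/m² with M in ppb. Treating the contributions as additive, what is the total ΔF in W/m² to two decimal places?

ΔF = 5.00 W/m²

CO₂: 5.35 × ln(578/277) = 5.35 × ln(2.08664) = 5.35 × 0.73556 = 3.9352 W/m².
N₂O: 0.120 × (√375 − √269) = 0.120 × (19.3649 − 16.4012) = 0.120 × 2.9637 = 0.3556 W/m².
CFC-12: Δ = 533 − 2 = 531 ppt = 0.531 ppb; ΔF = 0.32 × 0.531 = 0.1699 W/m².
CH₄: 0.036 × (√1692 − √683) = 0.036 × (41.1339 − 26.1343) = 0.036 × 14.9996 = 0.5400 W/m².
Total ΔF = 3.9352 + 0.3556 + 0.1699 + 0.5400 = 5.0007 W/m².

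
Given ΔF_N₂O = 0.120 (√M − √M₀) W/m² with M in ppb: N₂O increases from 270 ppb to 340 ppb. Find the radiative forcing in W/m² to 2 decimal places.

ΔF = 0.24 W/m²

N₂O: 0.120 × (√340 − √270) = 0.120 × (18.4391 − 16.4317) = 0.120 × 2.0074 = 0.2409 W/m².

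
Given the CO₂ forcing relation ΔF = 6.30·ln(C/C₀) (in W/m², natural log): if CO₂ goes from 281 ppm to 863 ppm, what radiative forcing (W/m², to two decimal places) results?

ΔF = 7.07 W/m²

CO₂: 6.30 × ln(863/281) = 6.30 × ln(3.07117) = 6.30 × 1.12206 = 7.0690 W/m².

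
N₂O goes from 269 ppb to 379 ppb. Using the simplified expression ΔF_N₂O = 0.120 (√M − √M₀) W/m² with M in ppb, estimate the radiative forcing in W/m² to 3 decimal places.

ΔF = 0.368 W/m²

N₂O: 0.120 × (√379 − √269) = 0.120 × (19.4679 − 16.4012) = 0.120 × 3.0667 = 0.3680 W/m².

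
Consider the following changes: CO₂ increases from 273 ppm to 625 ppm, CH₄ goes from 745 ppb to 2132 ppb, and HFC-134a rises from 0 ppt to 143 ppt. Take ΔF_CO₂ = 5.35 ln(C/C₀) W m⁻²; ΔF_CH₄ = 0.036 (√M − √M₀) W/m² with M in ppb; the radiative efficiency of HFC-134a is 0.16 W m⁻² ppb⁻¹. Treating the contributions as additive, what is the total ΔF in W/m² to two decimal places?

ΔF = 5.13 W/m²

CO₂: 5.35 × ln(625/273) = 5.35 × ln(2.28938) = 5.35 × 0.82828 = 4.4313 W/m².
CH₄: 0.036 × (√2132 − √745) = 0.036 × (46.1736 − 27.2947) = 0.036 × 18.8789 = 0.6796 W/m².
HFC-134a: Δ = 143 − 0 = 143 ppt = 0.143 ppb; ΔF = 0.16 × 0.143 = 0.0229 W/m².
Total ΔF = 4.4313 + 0.6796 + 0.0229 = 5.1338 W/m².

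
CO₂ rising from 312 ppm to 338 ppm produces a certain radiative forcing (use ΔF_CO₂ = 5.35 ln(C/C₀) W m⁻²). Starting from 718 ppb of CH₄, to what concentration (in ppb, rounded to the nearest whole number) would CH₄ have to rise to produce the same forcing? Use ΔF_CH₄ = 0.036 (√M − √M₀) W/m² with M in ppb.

M ≈ 1497 ppb

CO₂ forcing: 5.35 × ln(338/312) = 5.35 × 0.080043 = 0.42823 W/m².
Set 0.036(√M − √718) = 0.42823: √M = 0.42823/0.036 + √718 = 11.8953 + 26.7955 = 38.6908.
M = (38.6908)² = 1496.98 ppb.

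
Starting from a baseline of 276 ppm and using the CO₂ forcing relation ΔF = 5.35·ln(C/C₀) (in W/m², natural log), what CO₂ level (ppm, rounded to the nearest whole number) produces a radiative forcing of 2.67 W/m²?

C ≈ 455 ppm

Set 5.35 ln(C/276) = 2.67, so ln(C/276) = 2.67/5.35 = 0.49907.
Then C/276 = e^0.49907 = 1.64719, giving C = 276 × 1.64719 = 454.62 ppm.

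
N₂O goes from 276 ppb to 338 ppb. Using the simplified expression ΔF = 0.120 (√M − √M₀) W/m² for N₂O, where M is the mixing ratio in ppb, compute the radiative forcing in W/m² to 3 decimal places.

N₂O: 0.120 × (√338 − √276) = 0.120 × (18.3848 − 16.6132) = 0.120 × 1.7716 = 0.2126 W/m².

ΔF = 0.213 W/m²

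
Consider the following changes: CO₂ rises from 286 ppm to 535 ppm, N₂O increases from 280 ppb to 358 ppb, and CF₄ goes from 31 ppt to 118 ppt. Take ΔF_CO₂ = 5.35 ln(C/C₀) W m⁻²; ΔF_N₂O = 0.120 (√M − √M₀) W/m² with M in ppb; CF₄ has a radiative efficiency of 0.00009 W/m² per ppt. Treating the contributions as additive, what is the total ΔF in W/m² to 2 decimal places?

CO₂: 5.35 × ln(535/286) = 5.35 × ln(1.87063) = 5.35 × 0.62628 = 3.3506 W/m².
N₂O: 0.120 × (√358 − √280) = 0.120 × (18.9209 − 16.7332) = 0.120 × 2.1877 = 0.2625 W/m².
CF₄: ΔF = 0.00009 × (118 − 31) = 0.00009 × 87 = 0.0078 W/m².
Total ΔF = 3.3506 + 0.2625 + 0.0078 = 3.6209 W/m².

ΔF = 3.62 W/m²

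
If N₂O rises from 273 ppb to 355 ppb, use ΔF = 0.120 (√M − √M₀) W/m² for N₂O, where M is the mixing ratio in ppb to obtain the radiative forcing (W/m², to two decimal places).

N₂O: 0.120 × (√355 − √273) = 0.120 × (18.8414 − 16.5227) = 0.120 × 2.3187 = 0.2782 W/m².

ΔF = 0.28 W/m²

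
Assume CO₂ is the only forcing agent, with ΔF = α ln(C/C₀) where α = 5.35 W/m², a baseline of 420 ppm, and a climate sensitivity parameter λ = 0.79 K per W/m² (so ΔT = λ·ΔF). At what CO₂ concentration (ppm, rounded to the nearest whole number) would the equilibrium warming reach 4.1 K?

Required forcing: ΔF = ΔT/λ = 4.1/0.79 = 5.1899 W/m².
Then ln(C/420) = ΔF/5.35 = 5.1899/5.35 = 0.97007.
So C = 420 × e^0.97007 = 420 × 2.63813 = 1108.01 ppm.

C ≈ 1108 ppm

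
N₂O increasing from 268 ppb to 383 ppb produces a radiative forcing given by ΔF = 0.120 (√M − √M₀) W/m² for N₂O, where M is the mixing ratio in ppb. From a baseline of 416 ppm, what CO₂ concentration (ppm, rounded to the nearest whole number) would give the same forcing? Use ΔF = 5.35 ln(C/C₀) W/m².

N₂O forcing: 0.120 × (√383 − √268) = 0.120 × (19.5704 − 16.3707) = 0.120 × 3.1997 = 0.38396 W/m².
Set 5.35 ln(C/416) = 0.38396: ln(C/416) = 0.38396/5.35 = 0.07177, so C = 416 × e^0.07177 = 416 × 1.07441 = 446.95 ppm.

C ≈ 447 ppm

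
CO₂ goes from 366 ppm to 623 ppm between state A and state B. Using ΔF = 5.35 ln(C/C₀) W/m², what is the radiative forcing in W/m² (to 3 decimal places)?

CO₂: 5.35 × ln(623/366) = 5.35 × ln(1.70219) = 5.35 × 0.53192 = 2.8458 W/m².

ΔF = 2.846 W/m²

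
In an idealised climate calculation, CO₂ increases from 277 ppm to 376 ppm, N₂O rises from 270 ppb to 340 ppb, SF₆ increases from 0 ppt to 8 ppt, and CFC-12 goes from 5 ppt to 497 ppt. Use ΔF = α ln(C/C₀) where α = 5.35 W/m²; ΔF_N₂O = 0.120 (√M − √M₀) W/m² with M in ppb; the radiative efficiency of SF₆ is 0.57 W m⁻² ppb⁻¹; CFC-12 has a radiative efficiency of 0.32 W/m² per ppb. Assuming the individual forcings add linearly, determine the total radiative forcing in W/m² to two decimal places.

ΔF = 2.04 W/m²

CO₂: 5.35 × ln(376/277) = 5.35 × ln(1.35740) = 5.35 × 0.30557 = 1.6348 W/m².
N₂O: 0.120 × (√340 − √270) = 0.120 × (18.4391 − 16.4317) = 0.120 × 2.0074 = 0.2409 W/m².
SF₆: Δ = 8 − 0 = 8 ppt = 0.008 ppb; ΔF = 0.57 × 0.008 = 0.0046 W/m².
CFC-12: Δ = 497 − 5 = 492 ppt = 0.492 ppb; ΔF = 0.32 × 0.492 = 0.1574 W/m².
Total ΔF = 1.6348 + 0.2409 + 0.0046 + 0.1574 = 2.0377 W/m².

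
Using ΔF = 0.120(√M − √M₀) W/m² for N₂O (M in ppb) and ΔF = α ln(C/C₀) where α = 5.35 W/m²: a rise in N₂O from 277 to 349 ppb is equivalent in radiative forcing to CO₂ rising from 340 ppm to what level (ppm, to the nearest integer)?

N₂O forcing: 0.120 × (√349 − √277) = 0.120 × (18.6815 − 16.6433) = 0.120 × 2.0382 = 0.24458 W/m².
Set 5.35 ln(C/340) = 0.24458: ln(C/340) = 0.24458/5.35 = 0.04572, so C = 340 × e^0.04572 = 340 × 1.04678 = 355.91 ppm.

C ≈ 356 ppm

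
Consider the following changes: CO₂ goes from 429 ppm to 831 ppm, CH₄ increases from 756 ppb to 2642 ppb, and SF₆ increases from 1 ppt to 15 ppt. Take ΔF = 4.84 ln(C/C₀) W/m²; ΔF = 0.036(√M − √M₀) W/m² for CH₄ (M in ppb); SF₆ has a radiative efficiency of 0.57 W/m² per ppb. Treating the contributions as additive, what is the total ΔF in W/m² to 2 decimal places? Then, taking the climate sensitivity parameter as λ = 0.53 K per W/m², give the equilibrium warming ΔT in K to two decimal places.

CO₂: 4.84 × ln(831/429) = 4.84 × ln(1.93706) = 4.84 × 0.66117 = 3.2001 W/m².
CH₄: 0.036 × (√2642 − √756) = 0.036 × (51.4004 − 27.4955) = 0.036 × 23.9049 = 0.8606 W/m².
SF₆: Δ = 15 − 1 = 14 ppt = 0.014 ppb; ΔF = 0.57 × 0.014 = 0.0080 W/m².
Total ΔF = 3.2001 + 0.8606 + 0.0080 = 4.0687 W/m².
ΔT = λ ΔF = 0.53 × 4.07 = 2.1571 K.

ΔF = 4.07 W/m²; ΔT = 2.16 K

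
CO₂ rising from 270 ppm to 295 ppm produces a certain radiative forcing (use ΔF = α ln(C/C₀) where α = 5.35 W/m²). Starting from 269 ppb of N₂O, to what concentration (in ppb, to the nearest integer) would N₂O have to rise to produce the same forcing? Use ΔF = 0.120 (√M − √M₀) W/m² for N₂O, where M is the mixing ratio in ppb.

M ≈ 414 ppb

CO₂ forcing: 5.35 × ln(295/270) = 5.35 × 0.088553 = 0.47376 W/m².
Set 0.120(√M − √269) = 0.47376: √M = 0.47376/0.120 + √269 = 3.9480 + 16.4012 = 20.3492.
M = (20.3492)² = 414.09 ppb.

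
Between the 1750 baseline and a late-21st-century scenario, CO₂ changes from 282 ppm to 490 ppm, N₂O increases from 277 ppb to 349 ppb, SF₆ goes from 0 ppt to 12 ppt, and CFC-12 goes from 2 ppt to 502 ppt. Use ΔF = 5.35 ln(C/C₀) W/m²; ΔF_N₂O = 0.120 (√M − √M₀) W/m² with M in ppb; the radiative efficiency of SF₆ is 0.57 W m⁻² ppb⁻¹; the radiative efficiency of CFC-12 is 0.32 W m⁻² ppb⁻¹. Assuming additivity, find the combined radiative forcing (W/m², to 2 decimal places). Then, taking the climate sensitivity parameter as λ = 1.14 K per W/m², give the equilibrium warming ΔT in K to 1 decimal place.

CO₂: 5.35 × ln(490/282) = 5.35 × ln(1.73759) = 5.35 × 0.55250 = 2.9559 W/m².
N₂O: 0.120 × (√349 − √277) = 0.120 × (18.6815 − 16.6433) = 0.120 × 2.0382 = 0.2446 W/m².
SF₆: Δ = 12 − 0 = 12 ppt = 0.012 ppb; ΔF = 0.57 × 0.012 = 0.0068 W/m².
CFC-12: Δ = 502 − 2 = 500 ppt = 0.500 ppb; ΔF = 0.32 × 0.500 = 0.1600 W/m².
Total ΔF = 2.9559 + 0.2446 + 0.0068 + 0.1600 = 3.3673 W/m².
ΔT = λ ΔF = 1.14 × 3.37 = 3.8418 K.

ΔF = 3.37 W/m²; ΔT = 3.8 K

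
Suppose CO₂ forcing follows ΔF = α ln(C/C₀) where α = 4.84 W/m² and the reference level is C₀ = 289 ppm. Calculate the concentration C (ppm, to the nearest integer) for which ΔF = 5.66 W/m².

Set 4.84 ln(C/289) = 5.66, so ln(C/289) = 5.66/4.84 = 1.16942.
Then C/289 = e^1.16942 = 3.22012, giving C = 289 × 3.22012 = 930.61 ppm.

C ≈ 931 ppm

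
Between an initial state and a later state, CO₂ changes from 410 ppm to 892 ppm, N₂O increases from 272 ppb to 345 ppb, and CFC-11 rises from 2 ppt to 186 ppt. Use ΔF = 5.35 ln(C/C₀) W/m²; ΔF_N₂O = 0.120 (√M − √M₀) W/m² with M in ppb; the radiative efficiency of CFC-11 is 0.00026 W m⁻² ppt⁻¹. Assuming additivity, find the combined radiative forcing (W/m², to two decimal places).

ΔF = 4.46 W/m²

CO₂: 5.35 × ln(892/410) = 5.35 × ln(2.17561) = 5.35 × 0.77731 = 4.1586 W/m².
N₂O: 0.120 × (√345 − √272) = 0.120 × (18.5742 − 16.4924) = 0.120 × 2.0818 = 0.2498 W/m².
CFC-11: ΔF = 0.00026 × (186 − 2) = 0.00026 × 184 = 0.0478 W/m².
Total ΔF = 4.1586 + 0.2498 + 0.0478 = 4.4562 W/m².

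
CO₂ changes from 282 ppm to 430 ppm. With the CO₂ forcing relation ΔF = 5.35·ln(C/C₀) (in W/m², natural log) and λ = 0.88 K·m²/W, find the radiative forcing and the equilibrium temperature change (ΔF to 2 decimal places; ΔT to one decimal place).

CO₂: 5.35 × ln(430/282) = 5.35 × ln(1.52482) = 5.35 × 0.42188 = 2.2571 W/m².
ΔT = λ ΔF = 0.88 × 2.26 = 1.9888 K.

ΔF = 2.26 W/m²; ΔT = 2.0 K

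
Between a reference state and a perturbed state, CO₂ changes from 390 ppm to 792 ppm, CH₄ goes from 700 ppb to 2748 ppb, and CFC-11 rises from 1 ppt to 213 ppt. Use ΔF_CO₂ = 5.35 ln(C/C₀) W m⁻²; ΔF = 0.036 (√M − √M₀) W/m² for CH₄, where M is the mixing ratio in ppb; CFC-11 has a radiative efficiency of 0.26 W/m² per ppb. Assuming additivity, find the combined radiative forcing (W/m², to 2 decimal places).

CO₂: 5.35 × ln(792/390) = 5.35 × ln(2.03077) = 5.35 × 0.70842 = 3.7900 W/m².
CH₄: 0.036 × (√2748 − √700) = 0.036 × (52.4214 − 26.4575) = 0.036 × 25.9639 = 0.9347 W/m².
CFC-11: Δ = 213 − 1 = 212 ppt = 0.212 ppb; ΔF = 0.26 × 0.212 = 0.0551 W/m².
Total ΔF = 3.7900 + 0.9347 + 0.0551 = 4.7798 W/m².

ΔF = 4.78 W/m²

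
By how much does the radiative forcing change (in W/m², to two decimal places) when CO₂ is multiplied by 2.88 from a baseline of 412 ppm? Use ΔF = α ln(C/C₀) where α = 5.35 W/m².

Because the forcing depends only on the ratio C/C₀, the initial concentration does not enter.
ΔF = 5.35 × ln(2.88) = 5.35 × 1.05779 = 5.6592 W/m².

ΔF = 5.66 W/m²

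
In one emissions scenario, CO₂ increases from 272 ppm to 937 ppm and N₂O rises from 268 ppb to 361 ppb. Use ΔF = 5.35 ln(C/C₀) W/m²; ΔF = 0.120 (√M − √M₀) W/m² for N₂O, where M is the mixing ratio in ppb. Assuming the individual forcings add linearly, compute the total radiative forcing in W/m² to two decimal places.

CO₂: 5.35 × ln(937/272) = 5.35 × ln(3.44485) = 5.35 × 1.23688 = 6.6173 W/m².
N₂O: 0.120 × (√361 − √268) = 0.120 × (19.0000 − 16.3707) = 0.120 × 2.6293 = 0.3155 W/m².
Total ΔF = 6.6173 + 0.3155 = 6.9328 W/m².

ΔF = 6.93 W/m²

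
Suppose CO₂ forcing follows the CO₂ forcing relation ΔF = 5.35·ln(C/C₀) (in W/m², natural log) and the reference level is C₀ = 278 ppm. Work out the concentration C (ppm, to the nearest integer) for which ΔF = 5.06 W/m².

Set 5.35 ln(C/278) = 5.06, so ln(C/278) = 5.06/5.35 = 0.94579.
Then C/278 = e^0.94579 = 2.57485, giving C = 278 × 2.57485 = 715.81 ppm.

C ≈ 716 ppm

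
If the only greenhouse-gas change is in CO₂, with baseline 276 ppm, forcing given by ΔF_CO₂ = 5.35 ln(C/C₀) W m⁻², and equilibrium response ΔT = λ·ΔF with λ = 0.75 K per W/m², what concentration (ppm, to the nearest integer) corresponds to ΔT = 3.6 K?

C ≈ 677 ppm

Required forcing: ΔF = ΔT/λ = 3.6/0.75 = 4.8000 W/m².
Then ln(C/276) = ΔF/5.35 = 4.8000/5.35 = 0.89720.
So C = 276 × e^0.89720 = 276 × 2.45273 = 676.95 ppm.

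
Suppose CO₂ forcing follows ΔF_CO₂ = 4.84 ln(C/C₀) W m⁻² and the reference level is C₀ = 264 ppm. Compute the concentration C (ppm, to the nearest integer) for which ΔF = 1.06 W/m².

C ≈ 329 ppm

Set 4.84 ln(C/264) = 1.06, so ln(C/264) = 1.06/4.84 = 0.21901.
Then C/264 = e^0.21901 = 1.24484, giving C = 264 × 1.24484 = 328.64 ppm.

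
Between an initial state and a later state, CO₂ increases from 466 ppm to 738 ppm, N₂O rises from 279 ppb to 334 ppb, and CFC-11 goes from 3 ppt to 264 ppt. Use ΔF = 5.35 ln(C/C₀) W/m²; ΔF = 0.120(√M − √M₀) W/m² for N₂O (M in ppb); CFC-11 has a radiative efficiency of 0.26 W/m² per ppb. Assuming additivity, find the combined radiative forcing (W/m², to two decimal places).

ΔF = 2.72 W/m²

CO₂: 5.35 × ln(738/466) = 5.35 × ln(1.58369) = 5.35 × 0.45976 = 2.4597 W/m².
N₂O: 0.120 × (√334 − √279) = 0.120 × (18.2757 − 16.7033) = 0.120 × 1.5724 = 0.1887 W/m².
CFC-11: Δ = 264 − 3 = 261 ppt = 0.261 ppb; ΔF = 0.26 × 0.261 = 0.0679 W/m².
Total ΔF = 2.4597 + 0.1887 + 0.0679 = 2.7163 W/m².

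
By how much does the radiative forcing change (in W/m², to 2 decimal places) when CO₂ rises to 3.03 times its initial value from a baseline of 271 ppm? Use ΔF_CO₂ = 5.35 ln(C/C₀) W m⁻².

ΔF = 5.35 × ln(3.03) = 5.35 × 1.10856 = 5.9308 W/m².

ΔF = 5.93 W/m²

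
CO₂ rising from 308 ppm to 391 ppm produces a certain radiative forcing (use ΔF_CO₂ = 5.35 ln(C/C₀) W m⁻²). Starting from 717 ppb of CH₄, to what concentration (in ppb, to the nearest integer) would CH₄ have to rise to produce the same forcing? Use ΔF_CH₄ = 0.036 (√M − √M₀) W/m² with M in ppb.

M ≈ 3873 ppb

CO₂ forcing: 5.35 × ln(391/308) = 5.35 × 0.238608 = 1.27655 W/m².
Set 0.036(√M − √717) = 1.27655: √M = 1.27655/0.036 + √717 = 35.4597 + 26.7769 = 62.2366.
M = (62.2366)² = 3873.39 ppb.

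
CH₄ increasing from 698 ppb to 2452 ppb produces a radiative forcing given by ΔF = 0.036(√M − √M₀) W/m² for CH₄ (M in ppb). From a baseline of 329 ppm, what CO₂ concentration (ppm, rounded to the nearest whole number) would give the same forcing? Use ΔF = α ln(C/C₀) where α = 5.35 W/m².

CH₄ forcing: 0.036 × (√2452 − √698) = 0.036 × (49.5177 − 26.4197) = 0.036 × 23.0980 = 0.83153 W/m².
Set 5.35 ln(C/329) = 0.83153: ln(C/329) = 0.83153/5.35 = 0.15543, so C = 329 × e^0.15543 = 329 × 1.16816 = 384.32 ppm.

C ≈ 384 ppm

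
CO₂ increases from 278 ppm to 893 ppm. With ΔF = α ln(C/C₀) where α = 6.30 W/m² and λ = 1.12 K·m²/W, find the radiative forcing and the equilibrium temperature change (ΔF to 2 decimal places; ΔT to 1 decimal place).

CO₂: 6.30 × ln(893/278) = 6.30 × ln(3.21223) = 6.30 × 1.16697 = 7.3519 W/m².
ΔT = λ ΔF = 1.12 × 7.35 = 8.2320 K.

ΔF = 7.35 W/m²; ΔT = 8.2 K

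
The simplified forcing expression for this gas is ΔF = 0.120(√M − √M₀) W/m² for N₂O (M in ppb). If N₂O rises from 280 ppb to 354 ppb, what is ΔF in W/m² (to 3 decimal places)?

N₂O: 0.120 × (√354 − √280) = 0.120 × (18.8149 − 16.7332) = 0.120 × 2.0817 = 0.2498 W/m².

ΔF = 0.250 W/m²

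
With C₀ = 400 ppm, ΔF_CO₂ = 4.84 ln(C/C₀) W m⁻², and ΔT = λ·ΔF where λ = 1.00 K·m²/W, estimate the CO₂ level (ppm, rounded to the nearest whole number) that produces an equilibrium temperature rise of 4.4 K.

Required forcing: ΔF = ΔT/λ = 4.4/1.00 = 4.4000 W/m².
Then ln(C/400) = ΔF/4.84 = 4.4000/4.84 = 0.90909.
So C = 400 × e^0.90909 = 400 × 2.48206 = 992.82 ppm.

C ≈ 993 ppm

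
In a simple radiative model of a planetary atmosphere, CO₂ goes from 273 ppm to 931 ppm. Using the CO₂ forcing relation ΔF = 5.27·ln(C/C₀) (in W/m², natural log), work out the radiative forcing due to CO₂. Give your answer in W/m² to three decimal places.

CO₂: 5.27 × ln(931/273) = 5.27 × ln(3.41026) = 5.27 × 1.22679 = 6.4652 W/m².

ΔF = 6.465 W/m²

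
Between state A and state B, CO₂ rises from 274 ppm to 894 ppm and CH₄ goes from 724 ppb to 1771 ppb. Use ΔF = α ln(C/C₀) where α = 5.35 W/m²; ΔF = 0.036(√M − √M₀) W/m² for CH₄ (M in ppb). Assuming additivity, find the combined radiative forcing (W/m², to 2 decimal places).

ΔF = 6.87 W/m²

CO₂: 5.35 × ln(894/274) = 5.35 × ln(3.26277) = 5.35 × 1.18258 = 6.3268 W/m².
CH₄: 0.036 × (√1771 − √724) = 0.036 × (42.0833 − 26.9072) = 0.036 × 15.1761 = 0.5463 W/m².
Total ΔF = 6.3268 + 0.5463 = 6.8731 W/m².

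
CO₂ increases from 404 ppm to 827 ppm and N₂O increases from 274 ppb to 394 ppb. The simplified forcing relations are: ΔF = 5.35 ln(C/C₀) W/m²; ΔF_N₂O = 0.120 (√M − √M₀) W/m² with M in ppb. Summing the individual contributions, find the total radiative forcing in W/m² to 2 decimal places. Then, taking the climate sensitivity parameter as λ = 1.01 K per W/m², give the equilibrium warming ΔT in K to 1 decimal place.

ΔF = 4.23 W/m²; ΔT = 4.3 K

CO₂: 5.35 × ln(827/404) = 5.35 × ln(2.04703) = 5.35 × 0.71639 = 3.8327 W/m².
N₂O: 0.120 × (√394 − √274) = 0.120 × (19.8494 − 16.5529) = 0.120 × 3.2965 = 0.3956 W/m².
Total ΔF = 3.8327 + 0.3956 = 4.2283 W/m².
ΔT = λ ΔF = 1.01 × 4.23 = 4.2723 K.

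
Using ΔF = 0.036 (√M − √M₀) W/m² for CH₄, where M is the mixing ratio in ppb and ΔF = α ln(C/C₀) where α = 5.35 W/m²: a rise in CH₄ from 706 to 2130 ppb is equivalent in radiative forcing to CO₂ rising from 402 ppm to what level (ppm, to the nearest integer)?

C ≈ 459 ppm

CH₄ forcing: 0.036 × (√2130 − √706) = 0.036 × (46.1519 − 26.5707) = 0.036 × 19.5812 = 0.70492 W/m².
Set 5.35 ln(C/402) = 0.70492: ln(C/402) = 0.70492/5.35 = 0.13176, so C = 402 × e^0.13176 = 402 × 1.14083 = 458.61 ppm.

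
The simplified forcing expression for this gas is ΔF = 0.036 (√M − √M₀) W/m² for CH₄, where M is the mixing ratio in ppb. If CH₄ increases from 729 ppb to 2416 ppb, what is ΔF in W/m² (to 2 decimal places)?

CH₄: 0.036 × (√2416 − √729) = 0.036 × (49.1528 − 27.0000) = 0.036 × 22.1528 = 0.7975 W/m².

ΔF = 0.80 W/m²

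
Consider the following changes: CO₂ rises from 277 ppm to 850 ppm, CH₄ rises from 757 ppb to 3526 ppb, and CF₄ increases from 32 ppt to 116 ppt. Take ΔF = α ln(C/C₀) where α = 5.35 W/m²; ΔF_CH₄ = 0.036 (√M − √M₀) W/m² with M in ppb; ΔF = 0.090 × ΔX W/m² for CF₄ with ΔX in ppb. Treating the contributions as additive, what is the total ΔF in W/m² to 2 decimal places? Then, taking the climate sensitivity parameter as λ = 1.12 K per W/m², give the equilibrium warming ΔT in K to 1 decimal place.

ΔF = 7.15 W/m²; ΔT = 8.0 K

CO₂: 5.35 × ln(850/277) = 5.35 × ln(3.06859) = 5.35 × 1.12122 = 5.9985 W/m².
CH₄: 0.036 × (√3526 − √757) = 0.036 × (59.3801 − 27.5136) = 0.036 × 31.8665 = 1.1472 W/m².
CF₄: Δ = 116 − 32 = 84 ppt = 0.084 ppb; ΔF = 0.090 × 0.084 = 0.0076 W/m².
Total ΔF = 5.9985 + 1.1472 + 0.0076 = 7.1533 W/m².
ΔT = λ ΔF = 1.12 × 7.15 = 8.0080 K.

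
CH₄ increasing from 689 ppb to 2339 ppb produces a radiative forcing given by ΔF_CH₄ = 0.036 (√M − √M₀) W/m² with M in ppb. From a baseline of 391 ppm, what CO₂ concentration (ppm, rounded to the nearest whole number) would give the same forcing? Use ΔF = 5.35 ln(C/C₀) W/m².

C ≈ 454 ppm

CH₄ forcing: 0.036 × (√2339 − √689) = 0.036 × (48.3632 − 26.2488) = 0.036 × 22.1144 = 0.79612 W/m².
Set 5.35 ln(C/391) = 0.79612: ln(C/391) = 0.79612/5.35 = 0.14881, so C = 391 × e^0.14881 = 391 × 1.16045 = 453.74 ppm.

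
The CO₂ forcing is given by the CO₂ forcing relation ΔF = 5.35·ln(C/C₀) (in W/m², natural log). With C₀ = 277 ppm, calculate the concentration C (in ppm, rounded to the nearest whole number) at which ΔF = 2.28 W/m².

Set 5.35 ln(C/277) = 2.28, so ln(C/277) = 2.28/5.35 = 0.42617.
Then C/277 = e^0.42617 = 1.53138, giving C = 277 × 1.53138 = 424.19 ppm.

C ≈ 424 ppm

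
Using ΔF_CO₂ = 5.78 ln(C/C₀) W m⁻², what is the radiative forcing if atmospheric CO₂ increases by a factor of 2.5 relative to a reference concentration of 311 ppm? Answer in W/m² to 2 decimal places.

Because the forcing depends only on the ratio C/C₀, the initial concentration does not enter.
ΔF = 5.78 × ln(2.5) = 5.78 × 0.91629 = 5.2962 W/m².

ΔF = 5.30 W/m²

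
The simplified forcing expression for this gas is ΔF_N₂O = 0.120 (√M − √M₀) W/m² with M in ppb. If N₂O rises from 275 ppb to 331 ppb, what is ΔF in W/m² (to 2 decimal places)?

ΔF = 0.19 W/m²

N₂O: 0.120 × (√331 − √275) = 0.120 × (18.1934 − 16.5831) = 0.120 × 1.6103 = 0.1932 W/m².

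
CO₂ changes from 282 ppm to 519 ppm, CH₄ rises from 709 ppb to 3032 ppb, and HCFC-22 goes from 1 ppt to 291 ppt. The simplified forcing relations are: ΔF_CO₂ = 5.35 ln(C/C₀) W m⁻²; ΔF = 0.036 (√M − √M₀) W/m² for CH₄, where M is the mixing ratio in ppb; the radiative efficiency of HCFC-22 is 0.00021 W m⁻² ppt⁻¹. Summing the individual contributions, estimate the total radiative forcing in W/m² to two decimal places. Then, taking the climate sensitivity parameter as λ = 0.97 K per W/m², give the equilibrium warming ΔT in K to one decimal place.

ΔF = 4.35 W/m²; ΔT = 4.2 K

CO₂: 5.35 × ln(519/282) = 5.35 × ln(1.84043) = 5.35 × 0.61000 = 3.2635 W/m².
CH₄: 0.036 × (√3032 − √709) = 0.036 × (55.0636 − 26.6271) = 0.036 × 28.4365 = 1.0237 W/m².
HCFC-22: ΔF = 0.00021 × (291 − 1) = 0.00021 × 290 = 0.0609 W/m².
Total ΔF = 3.2635 + 1.0237 + 0.0609 = 4.3481 W/m².
ΔT = λ ΔF = 0.97 × 4.35 = 4.2195 K.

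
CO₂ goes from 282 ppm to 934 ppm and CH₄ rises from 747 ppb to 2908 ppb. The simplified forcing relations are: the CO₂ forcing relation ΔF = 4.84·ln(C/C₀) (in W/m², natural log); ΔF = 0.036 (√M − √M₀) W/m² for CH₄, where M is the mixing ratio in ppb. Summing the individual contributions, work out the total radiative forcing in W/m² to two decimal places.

CO₂: 4.84 × ln(934/282) = 4.84 × ln(3.31206) = 4.84 × 1.19757 = 5.7962 W/m².
CH₄: 0.036 × (√2908 − √747) = 0.036 × (53.9259 − 27.3313) = 0.036 × 26.5946 = 0.9574 W/m².
Total ΔF = 5.7962 + 0.9574 = 6.7536 W/m².

ΔF = 6.75 W/m²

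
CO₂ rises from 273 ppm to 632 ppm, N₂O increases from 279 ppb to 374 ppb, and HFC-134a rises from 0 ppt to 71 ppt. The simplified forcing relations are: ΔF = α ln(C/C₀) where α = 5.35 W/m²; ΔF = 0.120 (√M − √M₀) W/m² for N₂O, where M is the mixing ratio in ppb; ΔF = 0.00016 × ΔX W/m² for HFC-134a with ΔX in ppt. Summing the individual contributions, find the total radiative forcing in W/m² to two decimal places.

ΔF = 4.82 W/m²

CO₂: 5.35 × ln(632/273) = 5.35 × ln(2.31502) = 5.35 × 0.83942 = 4.4909 W/m².
N₂O: 0.120 × (√374 − √279) = 0.120 × (19.3391 − 16.7033) = 0.120 × 2.6358 = 0.3163 W/m².
HFC-134a: ΔF = 0.00016 × (71 − 0) = 0.00016 × 71 = 0.0114 W/m².
Total ΔF = 4.4909 + 0.3163 + 0.0114 = 4.8186 W/m².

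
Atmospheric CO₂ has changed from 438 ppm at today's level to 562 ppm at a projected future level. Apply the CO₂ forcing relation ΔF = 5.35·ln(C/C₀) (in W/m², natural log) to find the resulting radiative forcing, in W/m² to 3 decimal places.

CO₂: 5.35 × ln(562/438) = 5.35 × ln(1.28311) = 5.35 × 0.24929 = 1.3337 W/m².

ΔF = 1.334 W/m²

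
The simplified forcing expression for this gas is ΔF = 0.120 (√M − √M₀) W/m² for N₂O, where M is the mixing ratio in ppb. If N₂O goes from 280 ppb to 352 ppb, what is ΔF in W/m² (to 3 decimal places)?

N₂O: 0.120 × (√352 − √280) = 0.120 × (18.7617 − 16.7332) = 0.120 × 2.0285 = 0.2434 W/m².

ΔF = 0.243 W/m²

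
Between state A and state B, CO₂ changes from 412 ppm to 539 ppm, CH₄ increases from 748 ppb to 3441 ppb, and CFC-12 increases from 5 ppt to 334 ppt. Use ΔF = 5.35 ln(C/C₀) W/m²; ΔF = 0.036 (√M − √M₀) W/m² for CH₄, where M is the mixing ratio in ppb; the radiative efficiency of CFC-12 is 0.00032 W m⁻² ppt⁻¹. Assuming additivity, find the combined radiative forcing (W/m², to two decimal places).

CO₂: 5.35 × ln(539/412) = 5.35 × ln(1.30825) = 5.35 × 0.26869 = 1.4375 W/m².
CH₄: 0.036 × (√3441 − √748) = 0.036 × (58.6600 − 27.3496) = 0.036 × 31.3104 = 1.1272 W/m².
CFC-12: ΔF = 0.00032 × (334 − 5) = 0.00032 × 329 = 0.1053 W/m².
Total ΔF = 1.4375 + 1.1272 + 0.1053 = 2.6700 W/m².

ΔF = 2.67 W/m²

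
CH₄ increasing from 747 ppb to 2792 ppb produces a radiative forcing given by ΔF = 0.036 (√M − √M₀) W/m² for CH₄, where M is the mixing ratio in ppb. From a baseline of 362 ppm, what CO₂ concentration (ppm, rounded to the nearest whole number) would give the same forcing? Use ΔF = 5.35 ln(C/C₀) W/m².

CH₄ forcing: 0.036 × (√2792 − √747) = 0.036 × (52.8394 − 27.3313) = 0.036 × 25.5081 = 0.91829 W/m².
Set 5.35 ln(C/362) = 0.91829: ln(C/362) = 0.91829/5.35 = 0.17164, so C = 362 × e^0.17164 = 362 × 1.18725 = 429.78 ppm.

C ≈ 430 ppm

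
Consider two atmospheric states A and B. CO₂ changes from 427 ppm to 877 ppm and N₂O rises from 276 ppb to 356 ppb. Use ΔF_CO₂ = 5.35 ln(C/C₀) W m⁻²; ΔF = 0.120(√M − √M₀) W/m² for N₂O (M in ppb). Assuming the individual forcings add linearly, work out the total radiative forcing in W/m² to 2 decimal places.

ΔF = 4.12 W/m²

CO₂: 5.35 × ln(877/427) = 5.35 × ln(2.05386) = 5.35 × 0.71972 = 3.8505 W/m².
N₂O: 0.120 × (√356 − √276) = 0.120 × (18.8680 − 16.6132) = 0.120 × 2.2548 = 0.2706 W/m².
Total ΔF = 3.8505 + 0.2706 = 4.1211 W/m².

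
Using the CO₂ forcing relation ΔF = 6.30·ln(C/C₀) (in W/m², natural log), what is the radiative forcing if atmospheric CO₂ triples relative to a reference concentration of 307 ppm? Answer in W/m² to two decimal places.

ΔF = 6.92 W/m²

ΔF = 6.30 × ln(3) = 6.30 × 1.09861 = 6.9212 W/m².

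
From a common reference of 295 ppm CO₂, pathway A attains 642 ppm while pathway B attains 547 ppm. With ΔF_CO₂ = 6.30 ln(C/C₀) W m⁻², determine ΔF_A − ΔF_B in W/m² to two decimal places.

ΔF_A − ΔF_B = 1.01 W/m²

ΔF_A = 6.30 ln(642/295) = 6.30 × 0.77761 = 4.8989 W/m².
ΔF_B = 6.30 ln(547/295) = 6.30 × 0.61747 = 3.8901 W/m².
Difference: 4.8989 − 3.8901 = 1.0088 W/m².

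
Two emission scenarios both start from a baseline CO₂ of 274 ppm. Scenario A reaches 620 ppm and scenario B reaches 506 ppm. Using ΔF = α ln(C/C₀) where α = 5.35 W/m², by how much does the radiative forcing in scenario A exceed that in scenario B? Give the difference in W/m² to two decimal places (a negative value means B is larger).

ΔF_A = 5.35 ln(620/274) = 5.35 × 0.81659 = 4.3688 W/m².
ΔF_B = 5.35 ln(506/274) = 5.35 × 0.61341 = 3.2817 W/m².
Difference: 4.3688 − 3.2817 = 1.0871 W/m².

ΔF_A − ΔF_B = 1.09 W/m²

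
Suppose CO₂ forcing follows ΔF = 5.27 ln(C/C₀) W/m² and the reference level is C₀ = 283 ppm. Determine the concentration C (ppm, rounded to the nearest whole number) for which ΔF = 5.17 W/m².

Set 5.27 ln(C/283) = 5.17, so ln(C/283) = 5.17/5.27 = 0.98102.
Then C/283 = e^0.98102 = 2.66718, giving C = 283 × 2.66718 = 754.81 ppm.

C ≈ 755 ppm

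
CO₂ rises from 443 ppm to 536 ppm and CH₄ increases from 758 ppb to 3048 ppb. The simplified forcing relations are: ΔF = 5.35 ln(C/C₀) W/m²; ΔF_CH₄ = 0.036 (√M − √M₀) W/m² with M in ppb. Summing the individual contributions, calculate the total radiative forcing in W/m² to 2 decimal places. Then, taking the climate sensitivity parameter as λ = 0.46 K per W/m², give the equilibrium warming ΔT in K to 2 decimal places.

CO₂: 5.35 × ln(536/443) = 5.35 × ln(1.20993) = 5.35 × 0.19056 = 1.0195 W/m².
CH₄: 0.036 × (√3048 − √758) = 0.036 × (55.2087 − 27.5318) = 0.036 × 27.6769 = 0.9964 W/m².
Total ΔF = 1.0195 + 0.9964 = 2.0159 W/m².
ΔT = λ ΔF = 0.46 × 2.02 = 0.9292 K.

ΔF = 2.02 W/m²; ΔT = 0.93 K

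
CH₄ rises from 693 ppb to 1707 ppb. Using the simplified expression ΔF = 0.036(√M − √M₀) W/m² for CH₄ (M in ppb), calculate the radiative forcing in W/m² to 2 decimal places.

ΔF = 0.54 W/m²

CH₄: 0.036 × (√1707 − √693) = 0.036 × (41.3159 − 26.3249) = 0.036 × 14.9910 = 0.5397 W/m².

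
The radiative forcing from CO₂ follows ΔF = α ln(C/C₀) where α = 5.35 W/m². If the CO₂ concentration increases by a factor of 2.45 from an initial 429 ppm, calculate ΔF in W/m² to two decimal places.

Because the forcing depends only on the ratio C/C₀, the initial concentration does not enter.
ΔF = 5.35 × ln(2.45) = 5.35 × 0.89609 = 4.7941 W/m².

ΔF = 4.79 W/m²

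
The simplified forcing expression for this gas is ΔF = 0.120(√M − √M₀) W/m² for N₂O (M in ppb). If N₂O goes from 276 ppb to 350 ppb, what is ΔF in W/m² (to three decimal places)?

N₂O: 0.120 × (√350 − √276) = 0.120 × (18.7083 − 16.6132) = 0.120 × 2.0951 = 0.2514 W/m².

ΔF = 0.251 W/m²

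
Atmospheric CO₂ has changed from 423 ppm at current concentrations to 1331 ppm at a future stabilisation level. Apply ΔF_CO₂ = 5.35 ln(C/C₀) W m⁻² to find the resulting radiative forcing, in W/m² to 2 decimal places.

CO₂ absorption bands are partially saturated, so forcing scales with the logarithm of the concentration ratio.
CO₂: 5.35 × ln(1331/423) = 5.35 × ln(3.14657) = 5.35 × 1.14631 = 6.1328 W/m².

ΔF = 6.13 W/m²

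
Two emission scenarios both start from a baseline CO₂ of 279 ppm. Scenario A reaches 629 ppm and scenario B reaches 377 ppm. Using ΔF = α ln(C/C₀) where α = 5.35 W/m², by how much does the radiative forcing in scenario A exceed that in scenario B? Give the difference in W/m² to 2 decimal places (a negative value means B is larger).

ΔF_A = 5.35 ln(629/279) = 5.35 × 0.81292 = 4.3491 W/m².
ΔF_B = 5.35 ln(377/279) = 5.35 × 0.30103 = 1.6105 W/m².
Difference: 4.3491 − 1.6105 = 2.7386 W/m².

ΔF_A − ΔF_B = 2.74 W/m²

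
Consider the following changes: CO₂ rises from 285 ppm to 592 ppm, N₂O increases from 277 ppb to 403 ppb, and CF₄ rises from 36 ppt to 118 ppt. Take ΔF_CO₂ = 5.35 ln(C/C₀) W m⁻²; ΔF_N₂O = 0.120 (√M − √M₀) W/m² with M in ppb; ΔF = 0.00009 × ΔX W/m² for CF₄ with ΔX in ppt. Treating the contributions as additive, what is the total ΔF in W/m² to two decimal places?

CO₂: 5.35 × ln(592/285) = 5.35 × ln(2.07719) = 5.35 × 0.73102 = 3.9110 W/m².
N₂O: 0.120 × (√403 − √277) = 0.120 × (20.0749 − 16.6433) = 0.120 × 3.4316 = 0.4118 W/m².
CF₄: ΔF = 0.00009 × (118 − 36) = 0.00009 × 82 = 0.0074 W/m².
Total ΔF = 3.9110 + 0.4118 + 0.0074 = 4.3302 W/m².

ΔF = 4.33 W/m²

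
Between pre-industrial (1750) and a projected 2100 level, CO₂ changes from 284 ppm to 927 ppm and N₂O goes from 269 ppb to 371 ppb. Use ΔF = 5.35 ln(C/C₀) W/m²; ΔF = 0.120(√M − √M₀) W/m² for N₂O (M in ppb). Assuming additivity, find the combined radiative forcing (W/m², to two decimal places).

CO₂: 5.35 × ln(927/284) = 5.35 × ln(3.26408) = 5.35 × 1.18298 = 6.3289 W/m².
N₂O: 0.120 × (√371 − √269) = 0.120 × (19.2614 − 16.4012) = 0.120 × 2.8602 = 0.3432 W/m².
Total ΔF = 6.3289 + 0.3432 = 6.6721 W/m².

ΔF = 6.67 W/m²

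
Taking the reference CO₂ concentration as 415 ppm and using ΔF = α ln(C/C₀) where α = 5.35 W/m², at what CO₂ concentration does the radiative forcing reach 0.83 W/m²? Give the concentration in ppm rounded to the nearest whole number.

C ≈ 485 ppm

Set 5.35 ln(C/415) = 0.83, so ln(C/415) = 0.83/5.35 = 0.15514.
Then C/415 = e^0.15514 = 1.16782, giving C = 415 × 1.16782 = 484.65 ppm.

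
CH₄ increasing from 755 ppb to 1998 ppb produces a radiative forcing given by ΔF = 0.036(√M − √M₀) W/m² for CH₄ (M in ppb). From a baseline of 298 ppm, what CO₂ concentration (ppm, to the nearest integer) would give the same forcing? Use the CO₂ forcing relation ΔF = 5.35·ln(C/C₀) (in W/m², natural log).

CH₄ forcing: 0.036 × (√1998 − √755) = 0.036 × (44.6990 − 27.4773) = 0.036 × 17.2217 = 0.61998 W/m².
Set 5.35 ln(C/298) = 0.61998: ln(C/298) = 0.61998/5.35 = 0.11588, so C = 298 × e^0.11588 = 298 × 1.12286 = 334.61 ppm.

C ≈ 335 ppm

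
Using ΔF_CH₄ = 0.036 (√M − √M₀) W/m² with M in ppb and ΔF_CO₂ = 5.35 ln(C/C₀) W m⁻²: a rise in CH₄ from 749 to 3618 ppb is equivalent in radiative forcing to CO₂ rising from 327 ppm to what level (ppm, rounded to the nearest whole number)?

CH₄ forcing: 0.036 × (√3618 − √749) = 0.036 × (60.1498 − 27.3679) = 0.036 × 32.7819 = 1.18015 W/m².
Set 5.35 ln(C/327) = 1.18015: ln(C/327) = 1.18015/5.35 = 0.22059, so C = 327 × e^0.22059 = 327 × 1.24681 = 407.71 ppm.

C ≈ 408 ppm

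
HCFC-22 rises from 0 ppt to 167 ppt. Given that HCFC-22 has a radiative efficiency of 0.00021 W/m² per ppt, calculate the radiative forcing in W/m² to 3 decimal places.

ΔF = 0.035 W/m²

HCFC-22: ΔF = 0.00021 × (167 − 0) = 0.00021 × 167 = 0.0351 W/m².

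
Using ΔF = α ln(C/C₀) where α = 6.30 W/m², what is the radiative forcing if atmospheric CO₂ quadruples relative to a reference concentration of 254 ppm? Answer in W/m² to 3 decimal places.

ΔF = 8.734 W/m²

ΔF = 6.30 × ln(4) = 6.30 × 1.38629 = 8.7336 W/m².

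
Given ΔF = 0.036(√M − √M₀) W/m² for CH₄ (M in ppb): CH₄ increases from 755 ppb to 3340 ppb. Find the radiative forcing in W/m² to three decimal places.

CH₄: 0.036 × (√3340 − √755) = 0.036 × (57.7927 − 27.4773) = 0.036 × 30.3154 = 1.0914 W/m².

ΔF = 1.091 W/m²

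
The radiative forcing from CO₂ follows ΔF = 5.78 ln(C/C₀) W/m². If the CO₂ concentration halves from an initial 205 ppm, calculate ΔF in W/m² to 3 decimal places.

ΔF = 5.78 × ln(0.5) = 5.78 × -0.69315 = -4.0064 W/m².

ΔF = -4.006 W/m²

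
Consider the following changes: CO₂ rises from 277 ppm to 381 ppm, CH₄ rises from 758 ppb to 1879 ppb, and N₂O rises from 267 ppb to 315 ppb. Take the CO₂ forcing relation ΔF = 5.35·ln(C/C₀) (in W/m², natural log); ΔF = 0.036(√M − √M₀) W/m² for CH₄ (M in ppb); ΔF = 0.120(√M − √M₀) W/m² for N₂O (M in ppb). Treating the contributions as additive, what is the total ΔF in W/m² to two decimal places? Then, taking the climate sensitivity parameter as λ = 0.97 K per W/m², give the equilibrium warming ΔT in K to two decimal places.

CO₂: 5.35 × ln(381/277) = 5.35 × ln(1.37545) = 5.35 × 0.31878 = 1.7055 W/m².
CH₄: 0.036 × (√1879 − √758) = 0.036 × (43.3474 − 27.5318) = 0.036 × 15.8156 = 0.5694 W/m².
N₂O: 0.120 × (√315 − √267) = 0.120 × (17.7482 − 16.3401) = 0.120 × 1.4081 = 0.1690 W/m².
Total ΔF = 1.7055 + 0.5694 + 0.1690 = 2.4439 W/m².
ΔT = λ ΔF = 0.97 × 2.44 = 2.3668 K.

ΔF = 2.44 W/m²; ΔT = 2.37 K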